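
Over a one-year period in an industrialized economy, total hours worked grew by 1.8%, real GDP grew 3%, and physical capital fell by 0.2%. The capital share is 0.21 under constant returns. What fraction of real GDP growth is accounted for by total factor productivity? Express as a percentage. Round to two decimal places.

54.00%

Labor's share = 1 − 0.21 = 0.79.
Physical capital: 0.21 × (-0.2) = -0.042 pp.
Total hours worked: 0.79 × 1.8 = 1.422 pp.
TFP growth = 3 − 1.38 = 1.62%.
TFP share of growth = 1.62 / 3 × 100 = 54%.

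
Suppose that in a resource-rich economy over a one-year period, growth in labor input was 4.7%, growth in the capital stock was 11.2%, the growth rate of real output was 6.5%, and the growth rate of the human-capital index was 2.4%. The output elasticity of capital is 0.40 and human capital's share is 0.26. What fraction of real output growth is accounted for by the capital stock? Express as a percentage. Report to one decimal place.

The capital stock contributed 0.4 × 11.2 = 4.48 pp.
Share of growth = 4.48 / 6.5 × 100 = 68.923%.

The capital stock accounted for 68.9% of growth.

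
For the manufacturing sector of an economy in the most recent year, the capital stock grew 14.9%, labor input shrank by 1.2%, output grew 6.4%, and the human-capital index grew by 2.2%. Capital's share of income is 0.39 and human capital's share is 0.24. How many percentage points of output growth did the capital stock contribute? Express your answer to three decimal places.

Contribution = share × growth = 0.39 × 14.9 = 5.811 pp.

5.811 pp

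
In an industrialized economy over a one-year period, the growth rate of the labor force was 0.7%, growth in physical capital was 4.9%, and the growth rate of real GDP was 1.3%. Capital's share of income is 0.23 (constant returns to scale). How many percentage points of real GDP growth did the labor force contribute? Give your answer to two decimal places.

Labor's share = 1 − 0.23 = 0.77.
Contribution = share × growth = 0.77 × 0.7 = 0.539 pp.

0.54 pp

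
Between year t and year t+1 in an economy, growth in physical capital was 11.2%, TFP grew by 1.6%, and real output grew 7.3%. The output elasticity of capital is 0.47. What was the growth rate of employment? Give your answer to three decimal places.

Employment growth was 0.823%.

Labor's share = 1 − 0.47 = 0.53.
gY = gA + 0.47×11.2 + 0.53×g.
0.53×g = 7.3 − 1.6 − 5.264 = 0.436.
g = 0.436 / 0.53 = 0.82264%.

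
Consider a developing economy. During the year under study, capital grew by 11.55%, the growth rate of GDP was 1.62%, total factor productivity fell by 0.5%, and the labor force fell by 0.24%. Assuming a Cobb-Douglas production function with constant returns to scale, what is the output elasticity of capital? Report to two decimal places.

gY = gA + α·gK + (1−α)·gL, so gY − gA − gL = α(gK − gL).
1.62 + 0.5 + 0.24 = α × (11.55 − (-0.24)).
2.36 = 11.79 α, so α = 0.2002.

0.20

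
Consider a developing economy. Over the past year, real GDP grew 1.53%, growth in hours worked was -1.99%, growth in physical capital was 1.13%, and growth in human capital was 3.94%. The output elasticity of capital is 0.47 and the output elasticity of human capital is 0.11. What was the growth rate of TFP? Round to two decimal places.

Labor's share = 1 − 0.47 − 0.11 = 0.42.
Physical capital: 0.47 × 1.13 = 0.5311 pp.
Human capital: 0.11 × 3.94 = 0.4334 pp.
Hours worked: 0.42 × (-1.99) = -0.8358 pp.
TFP growth = 1.53 − 0.1287 = 1.4013%.

TFP grew 1.40%.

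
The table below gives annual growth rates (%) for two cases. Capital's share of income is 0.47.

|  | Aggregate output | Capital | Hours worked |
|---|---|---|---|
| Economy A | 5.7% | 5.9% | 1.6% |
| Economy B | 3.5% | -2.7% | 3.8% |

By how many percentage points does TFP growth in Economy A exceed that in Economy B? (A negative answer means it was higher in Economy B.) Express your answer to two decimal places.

Labor's share = 1 − 0.47 = 0.53.
Economy A: TFP = 5.7 − 2.773 − 0.848 = 2.079%.
Economy B: TFP = 3.5 + 1.269 − 2.014 = 2.755%.
Difference = 2.079 − (2.755) = -0.676 pp.

-0.68 percentage points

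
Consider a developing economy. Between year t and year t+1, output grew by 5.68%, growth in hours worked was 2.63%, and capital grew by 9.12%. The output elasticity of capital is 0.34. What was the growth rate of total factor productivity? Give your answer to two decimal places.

0.84%

Labor's share = 1 − 0.34 = 0.66.
Capital: 0.34 × 9.12 = 3.1008 pp.
Hours worked: 0.66 × 2.63 = 1.7358 pp.
TFP growth = 5.68 − 4.8366 = 0.8434%.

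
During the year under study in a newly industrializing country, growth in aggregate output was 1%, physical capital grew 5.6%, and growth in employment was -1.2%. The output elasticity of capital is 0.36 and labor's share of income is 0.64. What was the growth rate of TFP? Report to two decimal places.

Labor's share = 1 − 0.36 = 0.64.
Physical capital: 0.36 × 5.6 = 2.016 pp.
Employment: 0.64 × (-1.2) = -0.768 pp.
TFP growth = 1 − 1.248 = -0.248%.

-0.25%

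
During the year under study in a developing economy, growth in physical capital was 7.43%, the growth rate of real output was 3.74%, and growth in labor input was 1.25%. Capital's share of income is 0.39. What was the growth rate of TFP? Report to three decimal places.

0.080%

Labor's share = 1 − 0.39 = 0.61.
Physical capital: 0.39 × 7.43 = 2.8977 pp.
Labor input: 0.61 × 1.25 = 0.7625 pp.
TFP growth = 3.74 − 3.6602 = 0.0798%.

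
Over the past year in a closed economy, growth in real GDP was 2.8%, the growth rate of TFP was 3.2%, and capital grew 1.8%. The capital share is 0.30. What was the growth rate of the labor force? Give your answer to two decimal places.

-1.34%

Labor's share = 1 − 0.3 = 0.7.
gY = gA + 0.3×1.8 + 0.7×g.
0.7×g = 2.8 − 3.2 − 0.54 = -0.94.
g = -0.94 / 0.7 = -1.3429%.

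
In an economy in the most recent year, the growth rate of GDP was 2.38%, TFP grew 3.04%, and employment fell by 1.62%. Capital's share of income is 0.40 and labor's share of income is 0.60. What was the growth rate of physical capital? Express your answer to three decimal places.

0.780%

Labor's share = 1 − 0.4 = 0.6.
gY = gA + 0.6×(-1.62) + 0.4×g.
0.4×g = 2.38 − 3.04 + 0.972 = 0.312.
g = 0.312 / 0.4 = 0.78%.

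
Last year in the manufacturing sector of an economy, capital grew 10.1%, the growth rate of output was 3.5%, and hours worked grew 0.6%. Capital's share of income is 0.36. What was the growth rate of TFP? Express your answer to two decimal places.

-0.52%

Labor's share = 1 − 0.36 = 0.64.
Capital: 0.36 × 10.1 = 3.636 pp.
Hours worked: 0.64 × 0.6 = 0.384 pp.
TFP growth = 3.5 − 4.02 = -0.52%.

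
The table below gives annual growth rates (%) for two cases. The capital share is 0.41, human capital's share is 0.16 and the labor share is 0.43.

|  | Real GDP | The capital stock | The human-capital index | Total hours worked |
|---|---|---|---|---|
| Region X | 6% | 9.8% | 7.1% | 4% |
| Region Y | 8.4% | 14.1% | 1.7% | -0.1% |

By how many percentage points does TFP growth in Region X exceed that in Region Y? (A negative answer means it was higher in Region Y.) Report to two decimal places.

Labor's share = 1 − 0.41 − 0.16 = 0.43.
Region X: TFP = 6 − 4.018 − 1.136 − 1.72 = -0.874%.
Region Y: TFP = 8.4 − 5.781 − 0.272 + 0.043 = 2.39%.
Difference = -0.874 − (2.39) = -3.264 pp.

-3.26 percentage points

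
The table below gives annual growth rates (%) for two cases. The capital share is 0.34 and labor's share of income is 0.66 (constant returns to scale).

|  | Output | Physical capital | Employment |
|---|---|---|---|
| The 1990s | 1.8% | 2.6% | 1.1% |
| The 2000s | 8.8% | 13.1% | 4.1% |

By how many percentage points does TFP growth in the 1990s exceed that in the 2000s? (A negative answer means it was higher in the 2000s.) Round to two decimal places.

Labor's share = 1 − 0.34 = 0.66.
The 1990s: TFP = 1.8 − 0.884 − 0.726 = 0.19%.
The 2000s: TFP = 8.8 − 4.454 − 2.706 = 1.64%.
Difference = 0.19 − (1.64) = -1.45 pp.

-1.45 percentage points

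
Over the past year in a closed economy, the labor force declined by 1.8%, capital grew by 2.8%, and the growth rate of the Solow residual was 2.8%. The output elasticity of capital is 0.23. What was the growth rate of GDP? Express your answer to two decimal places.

Labor's share = 1 − 0.23 = 0.77.
Capital: 0.23 × 2.8 = 0.644 pp.
The labor force: 0.77 × (-1.8) = -1.386 pp.
Output growth = 2.8 + (-0.742) = 2.058%.

2.06%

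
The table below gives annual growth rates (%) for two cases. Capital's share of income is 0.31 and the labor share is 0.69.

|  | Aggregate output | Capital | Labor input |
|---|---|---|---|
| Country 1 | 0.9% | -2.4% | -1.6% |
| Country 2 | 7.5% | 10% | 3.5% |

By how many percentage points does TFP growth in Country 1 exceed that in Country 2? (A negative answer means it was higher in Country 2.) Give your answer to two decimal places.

Labor's share = 1 − 0.31 = 0.69.
Country 1: TFP = 0.9 + 0.744 + 1.104 = 2.748%.
Country 2: TFP = 7.5 − 3.1 − 2.415 = 1.985%.
Difference = 2.748 − (1.985) = 0.763 pp.

0.76 percentage points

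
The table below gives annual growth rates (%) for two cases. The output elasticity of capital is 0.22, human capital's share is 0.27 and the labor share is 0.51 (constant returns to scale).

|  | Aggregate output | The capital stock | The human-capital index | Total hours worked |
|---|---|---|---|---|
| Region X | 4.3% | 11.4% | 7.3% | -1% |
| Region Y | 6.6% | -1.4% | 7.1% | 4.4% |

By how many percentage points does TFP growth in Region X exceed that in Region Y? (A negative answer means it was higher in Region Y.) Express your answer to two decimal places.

Labor's share = 1 − 0.22 − 0.27 = 0.51.
Region X: TFP = 4.3 − 2.508 − 1.971 + 0.51 = 0.331%.
Region Y: TFP = 6.6 + 0.308 − 1.917 − 2.244 = 2.747%.
Difference = 0.331 − (2.747) = -2.416 pp.

-2.42 percentage points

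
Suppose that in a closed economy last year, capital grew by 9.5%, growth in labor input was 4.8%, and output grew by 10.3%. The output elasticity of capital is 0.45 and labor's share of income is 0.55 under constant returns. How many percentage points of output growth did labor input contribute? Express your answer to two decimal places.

2.64 percentage points

Labor's share = 1 − 0.45 = 0.55.
Contribution = share × growth = 0.55 × 4.8 = 2.64 pp.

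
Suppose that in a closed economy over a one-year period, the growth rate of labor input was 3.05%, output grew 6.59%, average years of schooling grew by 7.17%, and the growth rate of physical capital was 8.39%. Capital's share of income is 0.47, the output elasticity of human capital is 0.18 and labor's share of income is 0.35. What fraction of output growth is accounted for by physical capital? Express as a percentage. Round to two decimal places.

Physical capital contributed 0.47 × 8.39 = 3.9433 pp.
Share of growth = 3.9433 / 6.59 × 100 = 59.8376%.

59.84%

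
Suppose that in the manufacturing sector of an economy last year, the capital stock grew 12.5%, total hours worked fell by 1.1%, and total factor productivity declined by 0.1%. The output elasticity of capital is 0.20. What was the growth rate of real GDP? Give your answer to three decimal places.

1.520%

Labor's share = 1 − 0.2 = 0.8.
The capital stock: 0.2 × 12.5 = 2.5 pp.
Total hours worked: 0.8 × (-1.1) = -0.88 pp.
Output growth = -0.1 + 1.62 = 1.52%.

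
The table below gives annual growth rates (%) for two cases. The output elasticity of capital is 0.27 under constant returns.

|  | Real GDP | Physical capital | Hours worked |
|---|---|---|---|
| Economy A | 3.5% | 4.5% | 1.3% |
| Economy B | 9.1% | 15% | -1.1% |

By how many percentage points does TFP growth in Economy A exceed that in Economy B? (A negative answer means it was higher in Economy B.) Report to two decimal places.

Labor's share = 1 − 0.27 = 0.73.
Economy A: TFP = 3.5 − 1.215 − 0.949 = 1.336%.
Economy B: TFP = 9.1 − 4.05 + 0.803 = 5.853%.
Difference = 1.336 − (5.853) = -4.517 pp.

-4.52 percentage points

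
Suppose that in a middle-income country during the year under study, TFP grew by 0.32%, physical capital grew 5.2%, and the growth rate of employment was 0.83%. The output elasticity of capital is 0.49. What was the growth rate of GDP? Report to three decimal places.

GDP growth was 3.291%.

Labor's share = 1 − 0.49 = 0.51.
Physical capital: 0.49 × 5.2 = 2.548 pp.
Employment: 0.51 × 0.83 = 0.4233 pp.
Output growth = 0.32 + 2.9713 = 3.2913%.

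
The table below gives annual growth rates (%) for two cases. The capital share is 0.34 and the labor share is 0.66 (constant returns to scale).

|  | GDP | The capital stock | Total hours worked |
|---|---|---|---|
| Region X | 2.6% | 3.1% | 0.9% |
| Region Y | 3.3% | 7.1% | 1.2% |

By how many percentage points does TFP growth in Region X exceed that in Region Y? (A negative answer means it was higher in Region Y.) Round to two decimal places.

0.86 percentage points

Labor's share = 1 − 0.34 = 0.66.
Region X: TFP = 2.6 − 1.054 − 0.594 = 0.952%.
Region Y: TFP = 3.3 − 2.414 − 0.792 = 0.094%.
Difference = 0.952 − (0.094) = 0.858 pp.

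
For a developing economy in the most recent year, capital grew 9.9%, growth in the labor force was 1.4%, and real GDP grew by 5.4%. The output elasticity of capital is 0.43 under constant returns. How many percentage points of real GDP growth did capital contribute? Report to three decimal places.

4.257 pp

Contribution = share × growth = 0.43 × 9.9 = 4.257 pp.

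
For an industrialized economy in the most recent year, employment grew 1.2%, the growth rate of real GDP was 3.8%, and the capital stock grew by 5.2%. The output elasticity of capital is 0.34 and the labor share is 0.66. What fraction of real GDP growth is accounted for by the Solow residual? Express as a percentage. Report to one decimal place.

32.6%

Labor's share = 1 − 0.34 = 0.66.
The capital stock: 0.34 × 5.2 = 1.768 pp.
Employment: 0.66 × 1.2 = 0.792 pp.
TFP growth = 3.8 − 2.56 = 1.24%.
TFP share of growth = 1.24 / 3.8 × 100 = 32.632%.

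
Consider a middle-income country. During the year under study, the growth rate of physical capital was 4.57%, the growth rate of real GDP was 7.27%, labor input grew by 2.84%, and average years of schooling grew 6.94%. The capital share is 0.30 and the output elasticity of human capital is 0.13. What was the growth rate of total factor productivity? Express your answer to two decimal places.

3.38%

Labor's share = 1 − 0.3 − 0.13 = 0.57.
Physical capital: 0.3 × 4.57 = 1.371 pp.
Average years of schooling: 0.13 × 6.94 = 0.9022 pp.
Labor input: 0.57 × 2.84 = 1.6188 pp.
TFP growth = 7.27 − 3.892 = 3.378%.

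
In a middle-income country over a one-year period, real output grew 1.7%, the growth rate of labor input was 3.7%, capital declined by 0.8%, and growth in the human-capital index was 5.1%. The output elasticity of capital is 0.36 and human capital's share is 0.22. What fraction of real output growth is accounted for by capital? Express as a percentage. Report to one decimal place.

Capital contributed 0.36 × (-0.8) = -0.288 pp.
Share of growth = -0.288 / 1.7 × 100 = -16.941%.

-16.9%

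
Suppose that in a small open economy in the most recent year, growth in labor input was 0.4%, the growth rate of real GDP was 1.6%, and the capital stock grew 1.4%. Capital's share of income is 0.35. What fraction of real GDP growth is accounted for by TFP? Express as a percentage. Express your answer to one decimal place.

Labor's share = 1 − 0.35 = 0.65.
The capital stock: 0.35 × 1.4 = 0.49 pp.
Labor input: 0.65 × 0.4 = 0.26 pp.
TFP growth = 1.6 − 0.75 = 0.85%.
TFP share of growth = 0.85 / 1.6 × 100 = 53.125%.

53.1%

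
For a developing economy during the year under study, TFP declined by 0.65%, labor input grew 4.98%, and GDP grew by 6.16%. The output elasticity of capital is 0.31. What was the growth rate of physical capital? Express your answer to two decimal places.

Labor's share = 1 − 0.31 = 0.69.
gY = gA + 0.69×4.98 + 0.31×g.
0.31×g = 6.16 + 0.65 − 3.4362 = 3.3738.
g = 3.3738 / 0.31 = 10.8832%.

Physical capital growth was 10.88%.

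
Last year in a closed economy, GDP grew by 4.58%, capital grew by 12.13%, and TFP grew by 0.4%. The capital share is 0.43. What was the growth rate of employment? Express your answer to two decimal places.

-1.82%

Labor's share = 1 − 0.43 = 0.57.
gY = gA + 0.43×12.13 + 0.57×g.
0.57×g = 4.58 − 0.4 − 5.2159 = -1.0359.
g = -1.0359 / 0.57 = -1.8174%.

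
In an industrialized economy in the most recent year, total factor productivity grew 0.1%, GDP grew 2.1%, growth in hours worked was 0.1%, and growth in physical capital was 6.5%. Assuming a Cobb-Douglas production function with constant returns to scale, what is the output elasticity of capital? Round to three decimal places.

The output elasticity of capital is 0.297.

gY = gA + α·gK + (1−α)·gL, so gY − gA − gL = α(gK − gL).
2.1 − 0.1 − 0.1 = α × (6.5 − 0.1).
1.9 = 6.4 α, so α = 0.29688.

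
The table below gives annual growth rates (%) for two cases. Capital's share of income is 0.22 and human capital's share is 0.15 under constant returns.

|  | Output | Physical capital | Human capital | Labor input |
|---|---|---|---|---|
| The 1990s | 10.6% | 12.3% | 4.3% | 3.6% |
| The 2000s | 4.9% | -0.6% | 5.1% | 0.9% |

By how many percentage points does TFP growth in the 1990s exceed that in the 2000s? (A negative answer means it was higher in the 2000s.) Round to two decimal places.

Labor's share = 1 − 0.22 − 0.15 = 0.63.
The 1990s: TFP = 10.6 − 2.706 − 0.645 − 2.268 = 4.981%.
The 2000s: TFP = 4.9 + 0.132 − 0.765 − 0.567 = 3.7%.
Difference = 4.981 − (3.7) = 1.281 pp.

1.28 percentage points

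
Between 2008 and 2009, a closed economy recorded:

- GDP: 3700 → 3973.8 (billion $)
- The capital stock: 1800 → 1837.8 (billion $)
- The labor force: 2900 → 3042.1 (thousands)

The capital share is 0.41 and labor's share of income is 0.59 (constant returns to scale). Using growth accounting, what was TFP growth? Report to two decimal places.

3.65%

GDP growth = (3973.8 − 3700) / 3700 = 7.4%.
The capital stock growth = (1837.8 − 1800) / 1800 = 2.1%.
The labor force growth = (3042.1 − 2900) / 2900 = 4.9%.
Labor's share = 1 − 0.41 = 0.59.
The capital stock: 0.41 × 2.1 = 0.861 pp.
The labor force: 0.59 × 4.9 = 2.891 pp.
TFP growth = 7.4 − 3.752 = 3.648%.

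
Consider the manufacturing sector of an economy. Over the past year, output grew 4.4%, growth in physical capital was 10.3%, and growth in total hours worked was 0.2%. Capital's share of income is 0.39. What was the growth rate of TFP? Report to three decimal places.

TFP growth was 0.261%.

Labor's share = 1 − 0.39 = 0.61.
Physical capital: 0.39 × 10.3 = 4.017 pp.
Total hours worked: 0.61 × 0.2 = 0.122 pp.
TFP growth = 4.4 − 4.139 = 0.261%.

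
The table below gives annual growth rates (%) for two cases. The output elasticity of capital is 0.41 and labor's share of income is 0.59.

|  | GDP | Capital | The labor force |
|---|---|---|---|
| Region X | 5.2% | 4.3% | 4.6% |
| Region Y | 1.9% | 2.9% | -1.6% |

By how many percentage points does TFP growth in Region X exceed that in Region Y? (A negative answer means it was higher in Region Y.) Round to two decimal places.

Labor's share = 1 − 0.41 = 0.59.
Region X: TFP = 5.2 − 1.763 − 2.714 = 0.723%.
Region Y: TFP = 1.9 − 1.189 + 0.944 = 1.655%.
Difference = 0.723 − (1.655) = -0.932 pp.

-0.93 percentage points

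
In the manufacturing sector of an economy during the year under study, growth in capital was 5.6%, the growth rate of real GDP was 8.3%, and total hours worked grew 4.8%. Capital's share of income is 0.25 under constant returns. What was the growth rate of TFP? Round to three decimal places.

TFP growth was 3.300%.

Labor's share = 1 − 0.25 = 0.75.
Capital: 0.25 × 5.6 = 1.4 pp.
Total hours worked: 0.75 × 4.8 = 3.6 pp.
TFP growth = 8.3 − 5 = 3.3%.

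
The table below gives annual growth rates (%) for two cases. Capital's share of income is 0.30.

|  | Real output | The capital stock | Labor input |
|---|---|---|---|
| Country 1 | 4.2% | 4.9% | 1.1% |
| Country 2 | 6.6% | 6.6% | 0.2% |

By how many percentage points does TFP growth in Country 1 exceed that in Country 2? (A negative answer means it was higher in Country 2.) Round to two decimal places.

Labor's share = 1 − 0.3 = 0.7.
Country 1: TFP = 4.2 − 1.47 − 0.77 = 1.96%.
Country 2: TFP = 6.6 − 1.98 − 0.14 = 4.48%.
Difference = 1.96 − (4.48) = -2.52 pp.

-2.52 percentage points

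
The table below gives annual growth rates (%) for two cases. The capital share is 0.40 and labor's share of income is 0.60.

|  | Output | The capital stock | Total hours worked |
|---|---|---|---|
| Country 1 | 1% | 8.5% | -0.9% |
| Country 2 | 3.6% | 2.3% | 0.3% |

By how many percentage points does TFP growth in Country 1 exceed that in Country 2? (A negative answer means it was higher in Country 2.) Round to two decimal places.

-4.36 percentage points

Labor's share = 1 − 0.4 = 0.6.
Country 1: TFP = 1 − 3.4 + 0.54 = -1.86%.
Country 2: TFP = 3.6 − 0.92 − 0.18 = 2.5%.
Difference = -1.86 − (2.5) = -4.36 pp.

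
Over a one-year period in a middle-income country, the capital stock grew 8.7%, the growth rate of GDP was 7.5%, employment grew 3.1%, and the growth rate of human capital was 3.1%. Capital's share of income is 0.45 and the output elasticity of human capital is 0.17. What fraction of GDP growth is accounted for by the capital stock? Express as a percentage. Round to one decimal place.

The capital stock contributed 0.45 × 8.7 = 3.915 pp.
Share of growth = 3.915 / 7.5 × 100 = 52.2%.

The capital stock accounted for 52.2% of growth.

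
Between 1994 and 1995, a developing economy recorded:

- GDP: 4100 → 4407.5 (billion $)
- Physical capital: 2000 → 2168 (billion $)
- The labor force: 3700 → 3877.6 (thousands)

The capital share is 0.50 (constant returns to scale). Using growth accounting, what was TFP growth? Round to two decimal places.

0.90%

GDP growth = (4407.5 − 4100) / 4100 = 7.5%.
Physical capital growth = (2168 − 2000) / 2000 = 8.4%.
The labor force growth = (3877.6 − 3700) / 3700 = 4.8%.
Labor's share = 1 − 0.5 = 0.5.
Physical capital: 0.5 × 8.4 = 4.2 pp.
The labor force: 0.5 × 4.8 = 2.4 pp.
TFP growth = 7.5 − 6.6 = 0.9%.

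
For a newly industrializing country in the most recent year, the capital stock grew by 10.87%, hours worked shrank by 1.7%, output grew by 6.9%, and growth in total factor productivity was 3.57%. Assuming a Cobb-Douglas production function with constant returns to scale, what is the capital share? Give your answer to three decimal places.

α = 0.400

gY = gA + α·gK + (1−α)·gL, so gY − gA − gL = α(gK − gL).
6.9 − 3.57 + 1.7 = α × (10.87 − (-1.7)).
5.03 = 12.57 α, so α = 0.40016.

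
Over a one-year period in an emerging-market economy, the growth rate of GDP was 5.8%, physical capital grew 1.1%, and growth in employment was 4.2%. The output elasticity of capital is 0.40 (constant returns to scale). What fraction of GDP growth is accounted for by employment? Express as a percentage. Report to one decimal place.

Labor's share = 1 − 0.4 = 0.6.
Employment contributed 0.6 × 4.2 = 2.52 pp.
Share of growth = 2.52 / 5.8 × 100 = 43.448%.

Employment accounted for 43.4% of growth.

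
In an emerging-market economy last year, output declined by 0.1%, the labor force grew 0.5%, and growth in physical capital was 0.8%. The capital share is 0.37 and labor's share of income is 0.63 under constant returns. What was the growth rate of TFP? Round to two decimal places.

Labor's share = 1 − 0.37 = 0.63.
Physical capital: 0.37 × 0.8 = 0.296 pp.
The labor force: 0.63 × 0.5 = 0.315 pp.
TFP growth = -0.1 − 0.611 = -0.711%.

-0.71%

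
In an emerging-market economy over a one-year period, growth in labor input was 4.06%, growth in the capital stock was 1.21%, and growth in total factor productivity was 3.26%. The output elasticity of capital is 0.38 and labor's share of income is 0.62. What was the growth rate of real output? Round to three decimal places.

Labor's share = 1 − 0.38 = 0.62.
The capital stock: 0.38 × 1.21 = 0.4598 pp.
Labor input: 0.62 × 4.06 = 2.5172 pp.
Output growth = 3.26 + 2.977 = 6.237%.

6.237%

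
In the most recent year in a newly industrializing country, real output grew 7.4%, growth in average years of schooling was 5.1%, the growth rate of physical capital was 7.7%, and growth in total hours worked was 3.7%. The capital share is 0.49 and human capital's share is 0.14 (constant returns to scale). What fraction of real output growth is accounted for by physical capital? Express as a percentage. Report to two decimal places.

Physical capital contributed 0.49 × 7.7 = 3.773 pp.
Share of growth = 3.773 / 7.4 × 100 = 50.9865%.

50.99%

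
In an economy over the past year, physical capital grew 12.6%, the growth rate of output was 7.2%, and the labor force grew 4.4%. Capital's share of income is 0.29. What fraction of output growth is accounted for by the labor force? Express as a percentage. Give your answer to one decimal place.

The labor force accounted for 43.4% of growth.

Labor's share = 1 − 0.29 = 0.71.
The labor force contributed 0.71 × 4.4 = 3.124 pp.
Share of growth = 3.124 / 7.2 × 100 = 43.389%.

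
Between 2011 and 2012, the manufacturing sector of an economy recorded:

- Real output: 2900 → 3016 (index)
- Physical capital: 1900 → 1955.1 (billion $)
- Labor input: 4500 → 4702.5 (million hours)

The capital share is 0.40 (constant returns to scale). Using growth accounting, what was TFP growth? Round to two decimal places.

0.14%

Real output growth = (3016 − 2900) / 2900 = 4%.
Physical capital growth = (1955.1 − 1900) / 1900 = 2.9%.
Labor input growth = (4702.5 − 4500) / 4500 = 4.5%.
Labor's share = 1 − 0.4 = 0.6.
Physical capital: 0.4 × 2.9 = 1.16 pp.
Labor input: 0.6 × 4.5 = 2.7 pp.
TFP growth = 4 − 3.86 = 0.14%.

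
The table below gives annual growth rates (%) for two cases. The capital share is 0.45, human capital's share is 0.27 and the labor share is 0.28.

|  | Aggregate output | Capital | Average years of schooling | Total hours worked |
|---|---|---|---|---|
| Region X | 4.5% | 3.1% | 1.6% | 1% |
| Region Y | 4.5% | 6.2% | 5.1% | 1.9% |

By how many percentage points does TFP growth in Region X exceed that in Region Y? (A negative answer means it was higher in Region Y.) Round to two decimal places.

2.59 percentage points

Labor's share = 1 − 0.45 − 0.27 = 0.28.
Region X: TFP = 4.5 − 1.395 − 0.432 − 0.28 = 2.393%.
Region Y: TFP = 4.5 − 2.79 − 1.377 − 0.532 = -0.199%.
Difference = 2.393 − (-0.199) = 2.592 pp.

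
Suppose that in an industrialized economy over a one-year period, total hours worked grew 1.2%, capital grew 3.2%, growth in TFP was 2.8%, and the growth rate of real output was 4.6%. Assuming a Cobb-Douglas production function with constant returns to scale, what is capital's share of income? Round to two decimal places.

gY = gA + α·gK + (1−α)·gL, so gY − gA − gL = α(gK − gL).
4.6 − 2.8 − 1.2 = α × (3.2 − 1.2).
0.6 = 2 α, so α = 0.3.

0.30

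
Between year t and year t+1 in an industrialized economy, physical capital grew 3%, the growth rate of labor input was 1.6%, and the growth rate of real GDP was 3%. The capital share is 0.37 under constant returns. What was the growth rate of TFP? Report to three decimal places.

Labor's share = 1 − 0.37 = 0.63.
Physical capital: 0.37 × 3 = 1.11 pp.
Labor input: 0.63 × 1.6 = 1.008 pp.
TFP growth = 3 − 2.118 = 0.882%.

0.882%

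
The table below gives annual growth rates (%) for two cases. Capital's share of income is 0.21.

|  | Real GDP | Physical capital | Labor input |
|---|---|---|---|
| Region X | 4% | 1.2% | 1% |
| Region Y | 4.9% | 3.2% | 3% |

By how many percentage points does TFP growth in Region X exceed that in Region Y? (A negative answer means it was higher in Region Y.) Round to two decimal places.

1.10 percentage points

Labor's share = 1 − 0.21 = 0.79.
Region X: TFP = 4 − 0.252 − 0.79 = 2.958%.
Region Y: TFP = 4.9 − 0.672 − 2.37 = 1.858%.
Difference = 2.958 − (1.858) = 1.1 pp.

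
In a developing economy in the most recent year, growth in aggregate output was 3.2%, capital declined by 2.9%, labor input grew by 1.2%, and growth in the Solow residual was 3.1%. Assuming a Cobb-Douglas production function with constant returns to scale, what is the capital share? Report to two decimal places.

0.27

gY = gA + α·gK + (1−α)·gL, so gY − gA − gL = α(gK − gL).
3.2 − 3.1 − 1.2 = α × (-2.9 − 1.2).
-1.1 = -4.1 α, so α = 0.2683.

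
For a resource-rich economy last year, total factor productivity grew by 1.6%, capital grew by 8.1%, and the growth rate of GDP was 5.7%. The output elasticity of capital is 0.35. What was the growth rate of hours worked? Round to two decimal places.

Labor's share = 1 − 0.35 = 0.65.
gY = gA + 0.35×8.1 + 0.65×g.
0.65×g = 5.7 − 1.6 − 2.835 = 1.265.
g = 1.265 / 0.65 = 1.9462%.

1.95%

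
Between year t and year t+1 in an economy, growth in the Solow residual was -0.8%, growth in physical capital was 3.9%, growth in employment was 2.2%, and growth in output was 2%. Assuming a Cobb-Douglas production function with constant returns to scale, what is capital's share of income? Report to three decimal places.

gY = gA + α·gK + (1−α)·gL, so gY − gA − gL = α(gK − gL).
2 + 0.8 − 2.2 = α × (3.9 − 2.2).
0.6 = 1.7 α, so α = 0.35294.

0.353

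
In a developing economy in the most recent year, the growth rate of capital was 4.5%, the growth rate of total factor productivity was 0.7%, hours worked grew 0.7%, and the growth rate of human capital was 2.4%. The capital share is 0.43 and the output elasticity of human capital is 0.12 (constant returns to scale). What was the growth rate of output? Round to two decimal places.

Labor's share = 1 − 0.43 − 0.12 = 0.45.
Capital: 0.43 × 4.5 = 1.935 pp.
Human capital: 0.12 × 2.4 = 0.288 pp.
Hours worked: 0.45 × 0.7 = 0.315 pp.
Output growth = 0.7 + 2.538 = 3.238%.

3.24%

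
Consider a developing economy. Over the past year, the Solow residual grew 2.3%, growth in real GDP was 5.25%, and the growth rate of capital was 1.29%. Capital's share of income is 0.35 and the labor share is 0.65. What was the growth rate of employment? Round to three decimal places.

3.844%

Labor's share = 1 − 0.35 = 0.65.
gY = gA + 0.35×1.29 + 0.65×g.
0.65×g = 5.25 − 2.3 − 0.4515 = 2.4985.
g = 2.4985 / 0.65 = 3.84385%.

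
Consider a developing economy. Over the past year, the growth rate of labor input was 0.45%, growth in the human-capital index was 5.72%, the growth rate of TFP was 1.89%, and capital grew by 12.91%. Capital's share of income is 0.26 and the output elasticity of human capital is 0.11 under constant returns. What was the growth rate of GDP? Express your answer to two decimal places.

GDP growth was 6.16%.

Labor's share = 1 − 0.26 − 0.11 = 0.63.
Capital: 0.26 × 12.91 = 3.3566 pp.
The human-capital index: 0.11 × 5.72 = 0.6292 pp.
Labor input: 0.63 × 0.45 = 0.2835 pp.
Output growth = 1.89 + 4.2693 = 6.1593%.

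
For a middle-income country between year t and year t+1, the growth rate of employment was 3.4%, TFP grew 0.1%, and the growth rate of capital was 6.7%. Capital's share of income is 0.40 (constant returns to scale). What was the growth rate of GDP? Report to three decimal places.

Labor's share = 1 − 0.4 = 0.6.
Capital: 0.4 × 6.7 = 2.68 pp.
Employment: 0.6 × 3.4 = 2.04 pp.
Output growth = 0.1 + 4.72 = 4.82%.

4.820%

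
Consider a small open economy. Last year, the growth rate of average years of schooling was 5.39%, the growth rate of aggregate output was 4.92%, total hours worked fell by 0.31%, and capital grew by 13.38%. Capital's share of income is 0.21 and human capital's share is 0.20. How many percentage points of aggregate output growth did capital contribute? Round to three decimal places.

2.810 percentage points

Contribution = share × growth = 0.21 × 13.38 = 2.8098 pp.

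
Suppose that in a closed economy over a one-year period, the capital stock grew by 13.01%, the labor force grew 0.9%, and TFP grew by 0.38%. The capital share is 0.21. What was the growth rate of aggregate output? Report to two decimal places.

3.82%

Labor's share = 1 − 0.21 = 0.79.
The capital stock: 0.21 × 13.01 = 2.7321 pp.
The labor force: 0.79 × 0.9 = 0.711 pp.
Output growth = 0.38 + 3.4431 = 3.8231%.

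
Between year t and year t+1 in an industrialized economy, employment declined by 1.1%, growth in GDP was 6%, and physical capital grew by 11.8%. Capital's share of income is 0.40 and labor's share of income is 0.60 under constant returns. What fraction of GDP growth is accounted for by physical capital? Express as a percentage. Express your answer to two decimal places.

Physical capital contributed 0.4 × 11.8 = 4.72 pp.
Share of growth = 4.72 / 6 × 100 = 78.6667%.

78.67%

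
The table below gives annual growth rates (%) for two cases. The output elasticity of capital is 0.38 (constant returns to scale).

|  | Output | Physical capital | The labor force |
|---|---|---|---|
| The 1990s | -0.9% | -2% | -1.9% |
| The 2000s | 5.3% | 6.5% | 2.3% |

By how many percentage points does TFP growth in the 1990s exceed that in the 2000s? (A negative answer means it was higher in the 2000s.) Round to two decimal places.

-0.37 percentage points

Labor's share = 1 − 0.38 = 0.62.
The 1990s: TFP = -0.9 + 0.76 + 1.178 = 1.038%.
The 2000s: TFP = 5.3 − 2.47 − 1.426 = 1.404%.
Difference = 1.038 − (1.404) = -0.366 pp.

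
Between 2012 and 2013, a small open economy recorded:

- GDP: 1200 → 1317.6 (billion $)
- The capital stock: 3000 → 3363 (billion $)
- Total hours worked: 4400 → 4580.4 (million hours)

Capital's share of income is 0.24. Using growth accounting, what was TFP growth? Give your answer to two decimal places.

TFP growth was 3.78%.

GDP growth = (1317.6 − 1200) / 1200 = 9.8%.
The capital stock growth = (3363 − 3000) / 3000 = 12.1%.
Total hours worked growth = (4580.4 − 4400) / 4400 = 4.1%.
Labor's share = 1 − 0.24 = 0.76.
The capital stock: 0.24 × 12.1 = 2.904 pp.
Total hours worked: 0.76 × 4.1 = 3.116 pp.
TFP growth = 9.8 − 6.02 = 3.78%.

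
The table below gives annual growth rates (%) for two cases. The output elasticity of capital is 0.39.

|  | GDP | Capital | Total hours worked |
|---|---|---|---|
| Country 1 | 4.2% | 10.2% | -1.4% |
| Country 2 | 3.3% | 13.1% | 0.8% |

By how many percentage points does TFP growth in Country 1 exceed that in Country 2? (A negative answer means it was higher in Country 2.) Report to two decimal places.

Labor's share = 1 − 0.39 = 0.61.
Country 1: TFP = 4.2 − 3.978 + 0.854 = 1.076%.
Country 2: TFP = 3.3 − 5.109 − 0.488 = -2.297%.
Difference = 1.076 − (-2.297) = 3.373 pp.

3.37 percentage points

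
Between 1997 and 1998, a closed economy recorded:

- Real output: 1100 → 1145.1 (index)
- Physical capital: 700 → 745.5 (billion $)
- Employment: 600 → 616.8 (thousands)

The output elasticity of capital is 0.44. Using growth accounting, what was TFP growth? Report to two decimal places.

Real output growth = (1145.1 − 1100) / 1100 = 4.1%.
Physical capital growth = (745.5 − 700) / 700 = 6.5%.
Employment growth = (616.8 − 600) / 600 = 2.8%.
Labor's share = 1 − 0.44 = 0.56.
Physical capital: 0.44 × 6.5 = 2.86 pp.
Employment: 0.56 × 2.8 = 1.568 pp.
TFP growth = 4.1 − 4.428 = -0.328%.

-0.33%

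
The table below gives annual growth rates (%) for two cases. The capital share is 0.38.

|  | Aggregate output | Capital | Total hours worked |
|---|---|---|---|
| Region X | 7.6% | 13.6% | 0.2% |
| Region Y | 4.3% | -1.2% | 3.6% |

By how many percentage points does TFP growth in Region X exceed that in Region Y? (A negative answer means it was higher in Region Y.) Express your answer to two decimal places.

Labor's share = 1 − 0.38 = 0.62.
Region X: TFP = 7.6 − 5.168 − 0.124 = 2.308%.
Region Y: TFP = 4.3 + 0.456 − 2.232 = 2.524%.
Difference = 2.308 − (2.524) = -0.216 pp.

-0.22 percentage points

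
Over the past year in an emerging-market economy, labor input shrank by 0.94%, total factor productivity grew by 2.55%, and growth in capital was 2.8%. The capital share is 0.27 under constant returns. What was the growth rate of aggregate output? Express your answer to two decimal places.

Aggregate output grew 2.62%.

Labor's share = 1 − 0.27 = 0.73.
Capital: 0.27 × 2.8 = 0.756 pp.
Labor input: 0.73 × (-0.94) = -0.6862 pp.
Output growth = 2.55 + 0.0698 = 2.6198%.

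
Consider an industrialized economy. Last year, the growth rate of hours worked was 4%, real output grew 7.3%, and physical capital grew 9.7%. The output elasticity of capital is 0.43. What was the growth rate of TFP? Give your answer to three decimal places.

TFP growth was 0.849%.

Labor's share = 1 − 0.43 = 0.57.
Physical capital: 0.43 × 9.7 = 4.171 pp.
Hours worked: 0.57 × 4 = 2.28 pp.
TFP growth = 7.3 − 6.451 = 0.849%.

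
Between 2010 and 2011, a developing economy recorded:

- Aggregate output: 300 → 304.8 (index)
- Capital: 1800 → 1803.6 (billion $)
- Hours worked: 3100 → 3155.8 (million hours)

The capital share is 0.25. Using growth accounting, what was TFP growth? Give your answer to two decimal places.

TFP growth was 0.20%.

Aggregate output growth = (304.8 − 300) / 300 = 1.6%.
Capital growth = (1803.6 − 1800) / 1800 = 0.2%.
Hours worked growth = (3155.8 − 3100) / 3100 = 1.8%.
Labor's share = 1 − 0.25 = 0.75.
Capital: 0.25 × 0.2 = 0.05 pp.
Hours worked: 0.75 × 1.8 = 1.35 pp.
TFP growth = 1.6 − 1.4 = 0.2%.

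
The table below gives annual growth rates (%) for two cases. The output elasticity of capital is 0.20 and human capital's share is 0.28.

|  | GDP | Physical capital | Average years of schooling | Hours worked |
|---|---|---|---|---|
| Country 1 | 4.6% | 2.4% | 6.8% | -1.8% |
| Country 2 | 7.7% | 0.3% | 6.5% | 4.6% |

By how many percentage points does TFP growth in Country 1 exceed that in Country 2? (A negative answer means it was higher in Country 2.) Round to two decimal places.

-0.28 percentage points

Labor's share = 1 − 0.2 − 0.28 = 0.52.
Country 1: TFP = 4.6 − 0.48 − 1.904 + 0.936 = 3.152%.
Country 2: TFP = 7.7 − 0.06 − 1.82 − 2.392 = 3.428%.
Difference = 3.152 − (3.428) = -0.276 pp.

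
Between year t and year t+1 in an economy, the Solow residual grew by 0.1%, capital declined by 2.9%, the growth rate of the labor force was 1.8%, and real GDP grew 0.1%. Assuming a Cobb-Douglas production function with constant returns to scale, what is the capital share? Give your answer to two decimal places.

0.38

gY = gA + α·gK + (1−α)·gL, so gY − gA − gL = α(gK − gL).
0.1 − 0.1 − 1.8 = α × (-2.9 − 1.8).
-1.8 = -4.7 α, so α = 0.383.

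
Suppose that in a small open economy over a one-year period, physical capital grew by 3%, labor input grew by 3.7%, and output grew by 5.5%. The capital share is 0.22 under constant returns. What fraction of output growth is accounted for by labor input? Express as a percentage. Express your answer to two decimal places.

Labor input accounted for 52.47% of growth.

Labor's share = 1 − 0.22 = 0.78.
Labor input contributed 0.78 × 3.7 = 2.886 pp.
Share of growth = 2.886 / 5.5 × 100 = 52.4727%.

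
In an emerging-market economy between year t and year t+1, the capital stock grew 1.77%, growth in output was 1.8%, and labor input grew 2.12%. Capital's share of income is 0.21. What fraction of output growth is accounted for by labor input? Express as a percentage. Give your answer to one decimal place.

93.0%

Labor's share = 1 − 0.21 = 0.79.
Labor input contributed 0.79 × 2.12 = 1.6748 pp.
Share of growth = 1.6748 / 1.8 × 100 = 93.044%.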